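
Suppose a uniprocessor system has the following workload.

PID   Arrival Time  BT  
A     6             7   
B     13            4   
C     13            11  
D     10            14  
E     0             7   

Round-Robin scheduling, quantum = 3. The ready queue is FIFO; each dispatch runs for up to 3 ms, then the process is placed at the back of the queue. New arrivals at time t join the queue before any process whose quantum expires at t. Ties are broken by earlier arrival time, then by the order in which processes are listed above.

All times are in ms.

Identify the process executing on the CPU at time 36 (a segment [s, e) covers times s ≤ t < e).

Schedule: | E 0-6 | A 6-9 | E 9-10 | A 10-13 | D 13-16 | B 16-19 | C 19-22 | A 22-23 | D 23-26 | B 26-27 | C 27-30 | D 30-33 | C 33-36 | D 36-39 | C 39-41 | D 41-43 |
Completion: A=23  B=27  C=41  D=43  E=10

D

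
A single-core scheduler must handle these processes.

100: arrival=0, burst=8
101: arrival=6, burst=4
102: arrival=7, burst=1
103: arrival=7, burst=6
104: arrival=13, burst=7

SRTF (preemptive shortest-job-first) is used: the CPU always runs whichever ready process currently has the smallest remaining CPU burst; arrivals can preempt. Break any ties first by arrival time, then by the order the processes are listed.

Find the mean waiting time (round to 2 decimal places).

Schedule: | 100 0-8 | 102 8-9 | 101 9-13 | 103 13-19 | 104 19-26 |
Completion: 100=8  101=13  102=9  103=19  104=26
Waiting times: 100=0, 101=3, 102=1, 103=6, 104=6
Average waiting = (0+3+1+6+6) / 5 = 16/5 = 3.20

3.20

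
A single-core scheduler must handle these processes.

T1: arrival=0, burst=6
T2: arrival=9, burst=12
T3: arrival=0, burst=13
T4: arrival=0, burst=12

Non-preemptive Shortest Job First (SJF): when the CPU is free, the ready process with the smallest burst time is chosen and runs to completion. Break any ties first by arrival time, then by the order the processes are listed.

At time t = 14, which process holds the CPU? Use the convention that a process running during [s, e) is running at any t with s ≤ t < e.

Timeline: | T1 0-6 | T4 6-18 | T2 18-30 | T3 30-43 |
Completion: T1=6  T2=30  T3=43  T4=18

T4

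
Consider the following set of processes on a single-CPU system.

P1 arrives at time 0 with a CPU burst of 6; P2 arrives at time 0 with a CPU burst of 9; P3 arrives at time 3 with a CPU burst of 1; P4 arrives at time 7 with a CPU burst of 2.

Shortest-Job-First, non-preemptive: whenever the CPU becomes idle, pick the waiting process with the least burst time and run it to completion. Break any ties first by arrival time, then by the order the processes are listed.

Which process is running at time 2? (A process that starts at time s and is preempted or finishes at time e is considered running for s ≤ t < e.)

Timeline: | P1 0-6 | P3 6-7 | P4 7-9 | P2 9-18 |
Completion: P1=6  P2=18  P3=7  P4=9
Turnaround (C−A): P1=6  P2=18  P3=4  P4=2

P1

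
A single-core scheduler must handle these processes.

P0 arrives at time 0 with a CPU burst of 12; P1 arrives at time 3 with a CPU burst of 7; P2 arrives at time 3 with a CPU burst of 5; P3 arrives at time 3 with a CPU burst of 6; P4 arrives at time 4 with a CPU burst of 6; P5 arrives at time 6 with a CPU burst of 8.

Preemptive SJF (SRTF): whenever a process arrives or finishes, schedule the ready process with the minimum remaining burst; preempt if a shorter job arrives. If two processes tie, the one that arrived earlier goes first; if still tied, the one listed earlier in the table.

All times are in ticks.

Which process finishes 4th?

P1

Gantt: | P0 0-3 | P2 3-8 | P3 8-14 | P4 14-20 | P1 20-27 | P5 27-35 | P0 35-44 |
Completion: P0=44  P1=27  P2=8  P3=14  P4=20  P5=35
Finish order: P2 → P3 → P4 → P1 → P5 → P0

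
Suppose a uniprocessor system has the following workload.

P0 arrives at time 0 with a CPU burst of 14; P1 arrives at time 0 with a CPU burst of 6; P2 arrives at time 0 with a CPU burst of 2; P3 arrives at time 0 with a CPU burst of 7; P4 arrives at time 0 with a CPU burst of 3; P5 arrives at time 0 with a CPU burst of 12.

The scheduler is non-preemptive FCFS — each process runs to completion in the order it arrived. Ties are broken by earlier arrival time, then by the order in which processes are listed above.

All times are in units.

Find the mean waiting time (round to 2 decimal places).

Gantt: | P0 0-14 | P1 14-20 | P2 20-22 | P3 22-29 | P4 29-32 | P5 32-44 |
Completion: P0=14  P1=20  P2=22  P3=29  P4=32  P5=44
Waiting times: P0=0, P1=14, P2=20, P3=22, P4=29, P5=32
Average waiting = (0+14+20+22+29+32) / 6 = 117/6 = 19.50

19.50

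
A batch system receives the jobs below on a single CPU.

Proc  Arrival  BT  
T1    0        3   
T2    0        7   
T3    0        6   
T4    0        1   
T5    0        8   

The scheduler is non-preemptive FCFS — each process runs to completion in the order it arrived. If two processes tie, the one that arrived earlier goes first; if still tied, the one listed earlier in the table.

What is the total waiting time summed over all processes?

46

Timeline: | T1 0-3 | T2 3-10 | T3 10-16 | T4 16-17 | T5 17-25 |
Completion: T1=3  T2=10  T3=16  T4=17  T5=25
Turnaround (C−A): T1=3  T2=10  T3=16  T4=17  T5=25
Waiting = turnaround − burst: T1=0, T2=3, T3=10, T4=16, T5=17
Total waiting = 0 + 3 + 10 + 16 + 17 = 46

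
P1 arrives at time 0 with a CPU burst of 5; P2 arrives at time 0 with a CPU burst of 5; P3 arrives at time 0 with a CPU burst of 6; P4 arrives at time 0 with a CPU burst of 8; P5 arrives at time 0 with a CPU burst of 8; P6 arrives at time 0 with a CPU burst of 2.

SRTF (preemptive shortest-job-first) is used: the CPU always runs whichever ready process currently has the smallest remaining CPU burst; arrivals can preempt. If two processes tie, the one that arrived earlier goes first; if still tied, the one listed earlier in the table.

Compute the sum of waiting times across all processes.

Schedule: | P6 0-2 | P1 2-7 | P2 7-12 | P3 12-18 | P4 18-26 | P5 26-34 |
Completion: P1=7  P2=12  P3=18  P4=26  P5=34  P6=2
Waiting = turnaround − burst: P1=2, P2=7, P3=12, P4=18, P5=26, P6=0
Total waiting = 2 + 7 + 12 + 18 + 26 + 0 = 65

65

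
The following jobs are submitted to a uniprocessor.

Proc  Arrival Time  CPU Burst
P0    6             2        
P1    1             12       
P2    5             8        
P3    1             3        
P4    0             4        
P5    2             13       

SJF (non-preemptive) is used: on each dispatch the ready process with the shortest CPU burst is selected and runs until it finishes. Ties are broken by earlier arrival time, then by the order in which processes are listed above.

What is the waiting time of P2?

4

Gantt: | P4 0-4 | P3 4-7 | P0 7-9 | P2 9-17 | P1 17-29 | P5 29-42 |
Completion: P0=9  P1=29  P2=17  P3=7  P4=4  P5=42
Turnaround (C−A): P0=3  P1=28  P2=12  P3=6  P4=4  P5=40
Waiting(P2) = turnaround − burst = 12 − 8 = 4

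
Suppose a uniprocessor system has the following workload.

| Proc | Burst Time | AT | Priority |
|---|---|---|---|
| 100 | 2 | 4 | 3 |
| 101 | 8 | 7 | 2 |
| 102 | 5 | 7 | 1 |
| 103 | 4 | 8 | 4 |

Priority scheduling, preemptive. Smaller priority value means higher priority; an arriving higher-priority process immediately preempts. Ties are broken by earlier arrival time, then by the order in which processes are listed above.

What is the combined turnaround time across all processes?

Schedule: | idle 0-4 | 100 4-6 | idle 6-7 | 102 7-12 | 101 12-20 | 103 20-24 |
Completion: 100=6  101=20  102=12  103=24
Turnaround (C−A): 100=2  101=13  102=5  103=16
Turnaround = completion − arrival: 100=2, 101=13, 102=5, 103=16
Total turnaround = 2 + 13 + 5 + 16 = 36

36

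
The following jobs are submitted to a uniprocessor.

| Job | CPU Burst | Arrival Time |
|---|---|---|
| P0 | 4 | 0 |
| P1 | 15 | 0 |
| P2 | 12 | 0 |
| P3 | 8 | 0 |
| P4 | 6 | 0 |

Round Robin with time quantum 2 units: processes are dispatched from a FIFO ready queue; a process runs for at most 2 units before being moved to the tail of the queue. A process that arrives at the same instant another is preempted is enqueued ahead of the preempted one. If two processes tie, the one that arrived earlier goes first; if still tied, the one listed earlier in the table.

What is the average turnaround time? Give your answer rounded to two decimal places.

Gantt: | P0 0-2 | P1 2-4 | P2 4-6 | P3 6-8 | P4 8-10 | P0 10-12 | P1 12-14 | P2 14-16 | P3 16-18 | P4 18-20 | P1 20-22 | P2 22-24 | P3 24-26 | P4 26-28 | P1 28-30 | P2 30-32 | P3 32-34 | P1 34-36 | P2 36-38 | P1 38-40 | P2 40-42 | P1 42-45 |
Completion: P0=12  P1=45  P2=42  P3=34  P4=28
Turnaround (C−A): P0=12  P1=45  P2=42  P3=34  P4=28
Turnaround times: P0=12, P1=45, P2=42, P3=34, P4=28
Average turnaround = (12+45+42+34+28) / 5 = 161/5 = 32.20

32.20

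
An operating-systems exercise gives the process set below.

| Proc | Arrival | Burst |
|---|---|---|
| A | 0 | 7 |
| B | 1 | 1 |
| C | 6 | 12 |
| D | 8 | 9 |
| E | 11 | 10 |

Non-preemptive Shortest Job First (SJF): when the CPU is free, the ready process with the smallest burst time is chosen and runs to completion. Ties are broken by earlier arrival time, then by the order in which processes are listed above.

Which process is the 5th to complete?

Gantt: | A 0-7 | B 7-8 | D 8-17 | E 17-27 | C 27-39 |
Completion: A=7  B=8  C=39  D=17  E=27
Turnaround (C−A): A=7  B=7  C=33  D=9  E=16
Finish order: A → B → D → E → C

C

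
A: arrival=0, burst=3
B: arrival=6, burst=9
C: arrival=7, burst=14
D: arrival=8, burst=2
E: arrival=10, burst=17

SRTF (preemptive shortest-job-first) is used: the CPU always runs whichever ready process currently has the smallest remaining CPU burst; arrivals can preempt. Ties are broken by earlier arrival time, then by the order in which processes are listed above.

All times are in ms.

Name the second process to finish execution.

D

Gantt: | A 0-3 | idle 3-6 | B 6-8 | D 8-10 | B 10-17 | C 17-31 | E 31-48 |
Completion: A=3  B=17  C=31  D=10  E=48
Turnaround (C−A): A=3  B=11  C=24  D=2  E=38
Finish order: A → D → B → C → E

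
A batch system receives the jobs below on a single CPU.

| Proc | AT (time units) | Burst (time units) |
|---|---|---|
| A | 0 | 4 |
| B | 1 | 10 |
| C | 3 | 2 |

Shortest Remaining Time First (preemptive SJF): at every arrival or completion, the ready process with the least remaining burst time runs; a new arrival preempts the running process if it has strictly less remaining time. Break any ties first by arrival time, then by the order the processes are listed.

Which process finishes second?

Schedule: | A 0-4 | C 4-6 | B 6-16 |
Completion: A=4  B=16  C=6
Finish order: A → C → B

C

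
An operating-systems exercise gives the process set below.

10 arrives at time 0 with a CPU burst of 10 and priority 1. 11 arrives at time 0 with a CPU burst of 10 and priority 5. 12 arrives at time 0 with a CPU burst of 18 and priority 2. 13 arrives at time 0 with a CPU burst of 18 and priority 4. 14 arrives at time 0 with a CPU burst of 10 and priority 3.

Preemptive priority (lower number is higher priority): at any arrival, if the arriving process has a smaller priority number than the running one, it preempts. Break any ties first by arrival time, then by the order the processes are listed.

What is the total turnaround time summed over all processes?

198

Schedule: | 10 0-10 | 12 10-28 | 14 28-38 | 13 38-56 | 11 56-66 |
Completion: 10=10  11=66  12=28  13=56  14=38
Turnaround = completion − arrival: 10=10, 11=66, 12=28, 13=56, 14=38
Total turnaround = 10 + 66 + 28 + 56 + 38 = 198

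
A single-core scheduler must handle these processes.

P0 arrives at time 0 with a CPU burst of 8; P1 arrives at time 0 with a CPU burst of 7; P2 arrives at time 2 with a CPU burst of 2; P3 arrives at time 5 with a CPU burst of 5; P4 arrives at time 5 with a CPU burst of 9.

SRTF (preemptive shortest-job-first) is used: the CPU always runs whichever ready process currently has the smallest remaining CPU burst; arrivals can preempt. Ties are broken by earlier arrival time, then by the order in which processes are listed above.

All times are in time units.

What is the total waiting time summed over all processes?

Timeline: | P1 0-2 | P2 2-4 | P1 4-9 | P3 9-14 | P0 14-22 | P4 22-31 |
Completion: P0=22  P1=9  P2=4  P3=14  P4=31
Turnaround (C−A): P0=22  P1=9  P2=2  P3=9  P4=26
Waiting = turnaround − burst: P0=14, P1=2, P2=0, P3=4, P4=17
Total waiting = 14 + 2 + 0 + 4 + 17 = 37

37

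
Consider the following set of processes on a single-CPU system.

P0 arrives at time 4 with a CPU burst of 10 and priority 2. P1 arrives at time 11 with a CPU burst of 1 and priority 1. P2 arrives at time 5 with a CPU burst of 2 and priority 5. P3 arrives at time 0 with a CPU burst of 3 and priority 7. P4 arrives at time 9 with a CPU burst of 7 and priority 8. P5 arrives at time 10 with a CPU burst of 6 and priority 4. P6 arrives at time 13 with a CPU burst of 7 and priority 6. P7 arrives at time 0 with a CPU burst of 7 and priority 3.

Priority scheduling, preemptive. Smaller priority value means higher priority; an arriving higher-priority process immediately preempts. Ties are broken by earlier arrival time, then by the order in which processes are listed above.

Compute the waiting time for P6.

Gantt: | P7 0-4 | P0 4-11 | P1 11-12 | P0 12-15 | P7 15-18 | P5 18-24 | P2 24-26 | P6 26-33 | P3 33-36 | P4 36-43 |
Completion: P0=15  P1=12  P2=26  P3=36  P4=43  P5=24  P6=33  P7=18
Waiting(P6) = turnaround − burst = 20 − 7 = 13

13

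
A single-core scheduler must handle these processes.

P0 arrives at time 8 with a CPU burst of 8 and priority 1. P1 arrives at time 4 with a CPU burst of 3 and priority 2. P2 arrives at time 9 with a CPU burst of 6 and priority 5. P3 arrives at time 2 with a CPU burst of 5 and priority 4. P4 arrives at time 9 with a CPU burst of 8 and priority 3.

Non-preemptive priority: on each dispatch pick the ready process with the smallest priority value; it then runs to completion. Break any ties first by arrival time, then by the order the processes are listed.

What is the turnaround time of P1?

Timeline: | idle 0-2 | P3 2-7 | P1 7-10 | P0 10-18 | P4 18-26 | P2 26-32 |
Completion: P0=18  P1=10  P2=32  P3=7  P4=26
Turnaround(P1) = completion − arrival = 10 − 4 = 6

6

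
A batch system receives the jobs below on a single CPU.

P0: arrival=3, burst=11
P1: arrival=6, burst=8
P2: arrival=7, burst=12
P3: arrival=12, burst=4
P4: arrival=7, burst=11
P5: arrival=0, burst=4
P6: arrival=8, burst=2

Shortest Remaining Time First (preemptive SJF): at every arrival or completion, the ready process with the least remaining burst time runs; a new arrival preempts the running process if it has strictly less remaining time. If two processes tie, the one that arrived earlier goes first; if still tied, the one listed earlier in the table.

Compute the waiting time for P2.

33

Schedule: | P5 0-4 | P0 4-6 | P1 6-8 | P6 8-10 | P1 10-16 | P3 16-20 | P0 20-29 | P4 29-40 | P2 40-52 |
Completion: P0=29  P1=16  P2=52  P3=20  P4=40  P5=4  P6=10
Waiting(P2) = turnaround − burst = 45 − 12 = 33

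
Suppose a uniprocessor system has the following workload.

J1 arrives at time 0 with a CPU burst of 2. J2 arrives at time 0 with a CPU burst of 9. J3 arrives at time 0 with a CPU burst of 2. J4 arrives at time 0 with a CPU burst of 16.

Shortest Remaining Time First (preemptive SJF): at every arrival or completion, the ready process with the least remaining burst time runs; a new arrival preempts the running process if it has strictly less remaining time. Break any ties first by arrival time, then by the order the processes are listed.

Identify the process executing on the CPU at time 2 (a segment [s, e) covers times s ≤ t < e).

J3

Schedule: | J1 0-2 | J3 2-4 | J2 4-13 | J4 13-29 |
Completion: J1=2  J2=13  J3=4  J4=29
Turnaround (C−A): J1=2  J2=13  J3=4  J4=29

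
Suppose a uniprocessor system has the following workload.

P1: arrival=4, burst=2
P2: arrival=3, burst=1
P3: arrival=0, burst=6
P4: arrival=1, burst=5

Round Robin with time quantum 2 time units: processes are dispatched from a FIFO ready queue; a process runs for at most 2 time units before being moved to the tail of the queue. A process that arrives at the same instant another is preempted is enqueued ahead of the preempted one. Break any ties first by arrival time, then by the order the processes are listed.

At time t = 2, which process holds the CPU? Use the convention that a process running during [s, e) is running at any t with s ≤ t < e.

P4

Gantt: | P3 0-2 | P4 2-4 | P3 4-6 | P2 6-7 | P1 7-9 | P4 9-11 | P3 11-13 | P4 13-14 |
Completion: P1=9  P2=7  P3=13  P4=14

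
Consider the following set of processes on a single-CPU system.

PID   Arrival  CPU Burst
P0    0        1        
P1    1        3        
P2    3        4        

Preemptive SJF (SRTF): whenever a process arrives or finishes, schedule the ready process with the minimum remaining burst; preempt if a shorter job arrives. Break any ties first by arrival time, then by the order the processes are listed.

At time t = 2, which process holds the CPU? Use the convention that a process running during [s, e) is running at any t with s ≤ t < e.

P1

Timeline: | P0 0-1 | P1 1-4 | P2 4-8 |
Completion: P0=1  P1=4  P2=8
Turnaround (C−A): P0=1  P1=3  P2=5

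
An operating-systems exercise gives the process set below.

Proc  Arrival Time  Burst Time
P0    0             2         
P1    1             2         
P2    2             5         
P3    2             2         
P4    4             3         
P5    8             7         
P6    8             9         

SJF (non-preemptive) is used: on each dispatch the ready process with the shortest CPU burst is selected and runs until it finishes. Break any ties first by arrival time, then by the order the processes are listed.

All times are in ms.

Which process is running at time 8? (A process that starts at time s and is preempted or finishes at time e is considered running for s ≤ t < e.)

Schedule: | P0 0-2 | P1 2-4 | P3 4-6 | P4 6-9 | P2 9-14 | P5 14-21 | P6 21-30 |
Completion: P0=2  P1=4  P2=14  P3=6  P4=9  P5=21  P6=30
Turnaround (C−A): P0=2  P1=3  P2=12  P3=4  P4=5  P5=13  P6=22

P4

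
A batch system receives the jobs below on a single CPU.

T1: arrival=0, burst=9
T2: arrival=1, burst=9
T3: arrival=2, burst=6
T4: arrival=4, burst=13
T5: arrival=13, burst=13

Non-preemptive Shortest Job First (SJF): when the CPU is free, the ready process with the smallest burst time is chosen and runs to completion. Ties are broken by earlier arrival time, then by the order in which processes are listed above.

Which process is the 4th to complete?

Timeline: | T1 0-9 | T3 9-15 | T2 15-24 | T4 24-37 | T5 37-50 |
Completion: T1=9  T2=24  T3=15  T4=37  T5=50
Turnaround (C−A): T1=9  T2=23  T3=13  T4=33  T5=37
Finish order: T1 → T3 → T2 → T4 → T5

T4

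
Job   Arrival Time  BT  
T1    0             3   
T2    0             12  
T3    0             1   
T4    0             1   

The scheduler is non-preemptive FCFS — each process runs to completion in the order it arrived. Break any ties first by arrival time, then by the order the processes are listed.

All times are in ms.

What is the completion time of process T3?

16

Gantt: | T1 0-3 | T2 3-15 | T3 15-16 | T4 16-17 |
Completion: T1=3  T2=15  T3=16  T4=17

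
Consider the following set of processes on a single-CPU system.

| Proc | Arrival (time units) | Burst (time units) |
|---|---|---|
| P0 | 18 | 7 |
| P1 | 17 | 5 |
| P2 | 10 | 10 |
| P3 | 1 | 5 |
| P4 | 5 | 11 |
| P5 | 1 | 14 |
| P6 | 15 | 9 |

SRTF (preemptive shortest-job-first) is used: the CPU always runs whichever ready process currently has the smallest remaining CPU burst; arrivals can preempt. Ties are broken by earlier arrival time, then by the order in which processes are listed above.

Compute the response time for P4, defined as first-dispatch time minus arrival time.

Gantt: | idle 0-1 | P3 1-6 | P4 6-17 | P1 17-22 | P0 22-29 | P6 29-38 | P2 38-48 | P5 48-62 |
Completion: P0=29  P1=22  P2=48  P3=6  P4=17  P5=62  P6=38
Turnaround (C−A): P0=11  P1=5  P2=38  P3=5  P4=12  P5=61  P6=23
Response(P4) = first start − arrival = 6 − 5 = 1

1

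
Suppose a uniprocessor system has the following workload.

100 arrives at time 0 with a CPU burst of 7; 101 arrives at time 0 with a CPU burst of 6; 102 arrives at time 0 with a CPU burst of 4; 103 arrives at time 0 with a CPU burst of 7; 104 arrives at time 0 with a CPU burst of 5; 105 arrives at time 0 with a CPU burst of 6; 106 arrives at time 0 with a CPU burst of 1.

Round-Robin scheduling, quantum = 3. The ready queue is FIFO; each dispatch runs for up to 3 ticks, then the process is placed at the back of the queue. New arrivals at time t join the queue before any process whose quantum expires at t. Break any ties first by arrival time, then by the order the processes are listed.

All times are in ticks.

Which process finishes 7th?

Timeline: | 100 0-3 | 101 3-6 | 102 6-9 | 103 9-12 | 104 12-15 | 105 15-18 | 106 18-19 | 100 19-22 | 101 22-25 | 102 25-26 | 103 26-29 | 104 29-31 | 105 31-34 | 100 34-35 | 103 35-36 |
Completion: 100=35  101=25  102=26  103=36  104=31  105=34  106=19
Finish order: 106 → 101 → 102 → 104 → 105 → 100 → 103

103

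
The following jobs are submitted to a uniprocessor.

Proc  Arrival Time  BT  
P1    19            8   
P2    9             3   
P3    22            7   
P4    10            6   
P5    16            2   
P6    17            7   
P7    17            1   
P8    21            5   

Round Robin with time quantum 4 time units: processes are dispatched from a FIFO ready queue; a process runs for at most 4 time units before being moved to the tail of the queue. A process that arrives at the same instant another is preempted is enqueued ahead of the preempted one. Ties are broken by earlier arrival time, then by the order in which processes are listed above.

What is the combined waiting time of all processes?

Schedule: | idle 0-9 | P2 9-12 | P4 12-16 | P5 16-18 | P4 18-20 | P6 20-24 | P7 24-25 | P1 25-29 | P8 29-33 | P3 33-37 | P6 37-40 | P1 40-44 | P8 44-45 | P3 45-48 |
Completion: P1=44  P2=12  P3=48  P4=20  P5=18  P6=40  P7=25  P8=45
Turnaround (C−A): P1=25  P2=3  P3=26  P4=10  P5=2  P6=23  P7=8  P8=24
Waiting = turnaround − burst: P1=17, P2=0, P3=19, P4=4, P5=0, P6=16, P7=7, P8=19
Total waiting = 17 + 0 + 19 + 4 + 0 + 16 + 7 + 19 = 82

82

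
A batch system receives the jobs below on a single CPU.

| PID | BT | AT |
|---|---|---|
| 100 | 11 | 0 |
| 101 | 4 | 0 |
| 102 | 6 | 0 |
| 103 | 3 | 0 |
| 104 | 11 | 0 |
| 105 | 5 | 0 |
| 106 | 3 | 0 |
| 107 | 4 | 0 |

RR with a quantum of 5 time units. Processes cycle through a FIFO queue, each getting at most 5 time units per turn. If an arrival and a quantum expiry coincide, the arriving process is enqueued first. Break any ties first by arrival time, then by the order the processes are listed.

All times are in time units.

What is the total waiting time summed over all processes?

Gantt: | 100 0-5 | 101 5-9 | 102 9-14 | 103 14-17 | 104 17-22 | 105 22-27 | 106 27-30 | 107 30-34 | 100 34-39 | 102 39-40 | 104 40-45 | 100 45-46 | 104 46-47 |
Completion: 100=46  101=9  102=40  103=17  104=47  105=27  106=30  107=34
Turnaround (C−A): 100=46  101=9  102=40  103=17  104=47  105=27  106=30  107=34
Waiting = turnaround − burst: 100=35, 101=5, 102=34, 103=14, 104=36, 105=22, 106=27, 107=30
Total waiting = 35 + 5 + 34 + 14 + 36 + 22 + 27 + 30 = 203

203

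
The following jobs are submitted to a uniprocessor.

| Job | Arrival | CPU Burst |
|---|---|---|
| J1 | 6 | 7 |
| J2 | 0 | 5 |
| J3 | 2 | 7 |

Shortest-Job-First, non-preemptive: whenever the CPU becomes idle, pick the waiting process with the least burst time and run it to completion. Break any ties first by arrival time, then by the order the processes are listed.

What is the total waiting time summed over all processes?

9

Schedule: | J2 0-5 | J3 5-12 | J1 12-19 |
Completion: J1=19  J2=5  J3=12
Waiting = turnaround − burst: J1=6, J2=0, J3=3
Total waiting = 6 + 0 + 3 = 9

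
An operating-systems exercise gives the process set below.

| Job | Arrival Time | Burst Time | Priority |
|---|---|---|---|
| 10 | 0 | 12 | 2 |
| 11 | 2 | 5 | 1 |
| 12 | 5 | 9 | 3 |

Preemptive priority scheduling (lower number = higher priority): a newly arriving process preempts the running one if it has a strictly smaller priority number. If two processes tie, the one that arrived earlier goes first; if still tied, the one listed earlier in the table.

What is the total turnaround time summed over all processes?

43

Gantt: | 10 0-2 | 11 2-7 | 10 7-17 | 12 17-26 |
Completion: 10=17  11=7  12=26
Turnaround (C−A): 10=17  11=5  12=21
Turnaround = completion − arrival: 10=17, 11=5, 12=21
Total turnaround = 17 + 5 + 21 = 43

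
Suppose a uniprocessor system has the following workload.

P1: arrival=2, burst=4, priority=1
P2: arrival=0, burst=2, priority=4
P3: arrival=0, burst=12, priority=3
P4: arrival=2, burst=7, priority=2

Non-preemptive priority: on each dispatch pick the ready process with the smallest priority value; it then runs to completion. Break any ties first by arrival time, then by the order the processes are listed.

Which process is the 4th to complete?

Schedule: | P3 0-12 | P1 12-16 | P4 16-23 | P2 23-25 |
Completion: P1=16  P2=25  P3=12  P4=23
Finish order: P3 → P1 → P4 → P2

P2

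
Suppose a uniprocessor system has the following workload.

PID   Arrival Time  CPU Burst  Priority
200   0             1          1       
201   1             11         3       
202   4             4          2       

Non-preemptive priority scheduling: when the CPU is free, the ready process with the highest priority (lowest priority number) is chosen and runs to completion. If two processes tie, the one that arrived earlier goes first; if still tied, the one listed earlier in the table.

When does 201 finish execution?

Timeline: | 200 0-1 | 201 1-12 | 202 12-16 |
Completion: 200=1  201=12  202=16

12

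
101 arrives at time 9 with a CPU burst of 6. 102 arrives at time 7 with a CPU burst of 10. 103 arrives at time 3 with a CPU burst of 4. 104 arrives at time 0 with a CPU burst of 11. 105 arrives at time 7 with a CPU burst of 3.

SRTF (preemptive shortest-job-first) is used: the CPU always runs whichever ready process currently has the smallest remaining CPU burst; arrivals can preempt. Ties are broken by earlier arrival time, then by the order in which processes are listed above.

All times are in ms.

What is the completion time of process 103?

Gantt: | 104 0-3 | 103 3-7 | 105 7-10 | 101 10-16 | 104 16-24 | 102 24-34 |
Completion: 101=16  102=34  103=7  104=24  105=10
Turnaround (C−A): 101=7  102=27  103=4  104=24  105=3

7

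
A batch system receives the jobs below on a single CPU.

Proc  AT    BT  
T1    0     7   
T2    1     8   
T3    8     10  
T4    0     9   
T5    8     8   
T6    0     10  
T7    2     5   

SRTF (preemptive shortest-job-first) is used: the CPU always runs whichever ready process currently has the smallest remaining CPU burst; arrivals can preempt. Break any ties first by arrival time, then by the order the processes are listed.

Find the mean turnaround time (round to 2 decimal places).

Schedule: | T1 0-7 | T7 7-12 | T2 12-20 | T5 20-28 | T4 28-37 | T6 37-47 | T3 47-57 |
Completion: T1=7  T2=20  T3=57  T4=37  T5=28  T6=47  T7=12
Turnaround (C−A): T1=7  T2=19  T3=49  T4=37  T5=20  T6=47  T7=10
Turnaround times: T1=7, T2=19, T3=49, T4=37, T5=20, T6=47, T7=10
Average turnaround = (7+19+49+37+20+47+10) / 7 = 189/7 = 27.00

27.00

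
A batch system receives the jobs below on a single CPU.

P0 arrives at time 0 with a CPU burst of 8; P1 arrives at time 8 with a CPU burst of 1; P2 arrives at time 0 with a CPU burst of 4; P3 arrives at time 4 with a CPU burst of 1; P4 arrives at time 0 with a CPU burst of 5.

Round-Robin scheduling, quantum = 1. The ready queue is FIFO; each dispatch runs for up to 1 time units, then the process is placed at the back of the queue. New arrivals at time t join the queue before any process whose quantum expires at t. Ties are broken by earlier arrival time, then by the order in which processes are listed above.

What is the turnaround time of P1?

Schedule: | P0 0-1 | P2 1-2 | P4 2-3 | P0 3-4 | P2 4-5 | P4 5-6 | P3 6-7 | P0 7-8 | P2 8-9 | P4 9-10 | P1 10-11 | P0 11-12 | P2 12-13 | P4 13-14 | P0 14-15 | P4 15-16 | P0 16-19 |
Completion: P0=19  P1=11  P2=13  P3=7  P4=16
Turnaround(P1) = completion − arrival = 11 − 8 = 3

3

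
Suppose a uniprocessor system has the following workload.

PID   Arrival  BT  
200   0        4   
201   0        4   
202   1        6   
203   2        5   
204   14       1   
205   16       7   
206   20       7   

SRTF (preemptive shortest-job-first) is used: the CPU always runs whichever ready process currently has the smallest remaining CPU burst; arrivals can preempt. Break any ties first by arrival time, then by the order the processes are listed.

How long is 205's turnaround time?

11

Schedule: | 200 0-4 | 201 4-8 | 203 8-13 | 202 13-14 | 204 14-15 | 202 15-20 | 205 20-27 | 206 27-34 |
Completion: 200=4  201=8  202=20  203=13  204=15  205=27  206=34
Turnaround(205) = completion − arrival = 27 − 16 = 11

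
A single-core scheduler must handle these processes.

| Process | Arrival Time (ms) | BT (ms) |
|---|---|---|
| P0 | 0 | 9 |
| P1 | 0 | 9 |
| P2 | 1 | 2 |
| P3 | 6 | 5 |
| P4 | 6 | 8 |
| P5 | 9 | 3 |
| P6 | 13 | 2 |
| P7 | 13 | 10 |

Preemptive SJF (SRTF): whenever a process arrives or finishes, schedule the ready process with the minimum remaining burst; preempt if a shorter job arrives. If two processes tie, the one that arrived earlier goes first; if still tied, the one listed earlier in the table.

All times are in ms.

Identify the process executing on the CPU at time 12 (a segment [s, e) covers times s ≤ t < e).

P5

Timeline: | P0 0-1 | P2 1-3 | P0 3-11 | P5 11-14 | P6 14-16 | P3 16-21 | P4 21-29 | P1 29-38 | P7 38-48 |
Completion: P0=11  P1=38  P2=3  P3=21  P4=29  P5=14  P6=16  P7=48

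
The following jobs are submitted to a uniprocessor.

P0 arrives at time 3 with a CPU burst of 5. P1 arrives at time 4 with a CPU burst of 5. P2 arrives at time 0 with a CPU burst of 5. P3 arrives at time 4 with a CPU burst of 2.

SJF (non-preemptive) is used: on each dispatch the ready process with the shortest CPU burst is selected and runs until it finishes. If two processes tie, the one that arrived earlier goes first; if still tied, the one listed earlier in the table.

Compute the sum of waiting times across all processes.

Gantt: | P2 0-5 | P3 5-7 | P0 7-12 | P1 12-17 |
Completion: P0=12  P1=17  P2=5  P3=7
Turnaround (C−A): P0=9  P1=13  P2=5  P3=3
Waiting = turnaround − burst: P0=4, P1=8, P2=0, P3=1
Total waiting = 4 + 8 + 0 + 1 = 13

13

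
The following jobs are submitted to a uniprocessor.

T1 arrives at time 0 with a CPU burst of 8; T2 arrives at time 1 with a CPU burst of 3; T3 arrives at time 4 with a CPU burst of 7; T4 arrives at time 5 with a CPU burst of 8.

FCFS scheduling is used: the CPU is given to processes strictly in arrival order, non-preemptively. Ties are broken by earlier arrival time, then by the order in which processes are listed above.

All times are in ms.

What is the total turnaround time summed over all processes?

53

Timeline: | T1 0-8 | T2 8-11 | T3 11-18 | T4 18-26 |
Completion: T1=8  T2=11  T3=18  T4=26
Turnaround = completion − arrival: T1=8, T2=10, T3=14, T4=21
Total turnaround = 8 + 10 + 14 + 21 = 53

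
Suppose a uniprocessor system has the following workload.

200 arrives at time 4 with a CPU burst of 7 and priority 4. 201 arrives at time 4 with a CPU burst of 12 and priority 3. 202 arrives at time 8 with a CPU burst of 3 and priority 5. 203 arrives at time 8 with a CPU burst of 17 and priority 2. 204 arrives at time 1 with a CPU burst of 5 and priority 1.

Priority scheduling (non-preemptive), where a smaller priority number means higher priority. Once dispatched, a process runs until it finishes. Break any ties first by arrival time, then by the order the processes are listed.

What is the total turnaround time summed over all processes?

Timeline: | idle 0-1 | 204 1-6 | 201 6-18 | 203 18-35 | 200 35-42 | 202 42-45 |
Completion: 200=42  201=18  202=45  203=35  204=6
Turnaround (C−A): 200=38  201=14  202=37  203=27  204=5
Turnaround = completion − arrival: 200=38, 201=14, 202=37, 203=27, 204=5
Total turnaround = 38 + 14 + 37 + 27 + 5 = 121

121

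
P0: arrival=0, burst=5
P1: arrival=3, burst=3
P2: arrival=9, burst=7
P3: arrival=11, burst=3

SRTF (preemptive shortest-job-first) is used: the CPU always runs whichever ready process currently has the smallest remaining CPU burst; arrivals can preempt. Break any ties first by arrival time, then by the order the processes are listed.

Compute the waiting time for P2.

Gantt: | P0 0-5 | P1 5-8 | idle 8-9 | P2 9-11 | P3 11-14 | P2 14-19 |
Completion: P0=5  P1=8  P2=19  P3=14
Turnaround (C−A): P0=5  P1=5  P2=10  P3=3
Waiting(P2) = turnaround − burst = 10 − 7 = 3

3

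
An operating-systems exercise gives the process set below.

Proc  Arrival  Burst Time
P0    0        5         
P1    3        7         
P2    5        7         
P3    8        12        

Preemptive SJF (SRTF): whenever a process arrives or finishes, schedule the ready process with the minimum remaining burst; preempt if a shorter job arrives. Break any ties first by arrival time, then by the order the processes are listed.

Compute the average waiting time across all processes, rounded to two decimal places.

5.00

Gantt: | P0 0-5 | P1 5-12 | P2 12-19 | P3 19-31 |
Completion: P0=5  P1=12  P2=19  P3=31
Turnaround (C−A): P0=5  P1=9  P2=14  P3=23
Waiting times: P0=0, P1=2, P2=7, P3=11
Average waiting = (0+2+7+11) / 4 = 20/4 = 5.00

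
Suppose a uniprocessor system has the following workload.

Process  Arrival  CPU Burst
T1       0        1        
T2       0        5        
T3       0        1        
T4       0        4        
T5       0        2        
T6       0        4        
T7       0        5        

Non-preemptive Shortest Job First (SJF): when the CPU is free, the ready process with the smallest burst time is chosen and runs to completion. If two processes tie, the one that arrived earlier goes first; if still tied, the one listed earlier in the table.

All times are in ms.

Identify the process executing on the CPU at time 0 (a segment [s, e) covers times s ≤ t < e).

Gantt: | T1 0-1 | T3 1-2 | T5 2-4 | T4 4-8 | T6 8-12 | T2 12-17 | T7 17-22 |
Completion: T1=1  T2=17  T3=2  T4=8  T5=4  T6=12  T7=22

T1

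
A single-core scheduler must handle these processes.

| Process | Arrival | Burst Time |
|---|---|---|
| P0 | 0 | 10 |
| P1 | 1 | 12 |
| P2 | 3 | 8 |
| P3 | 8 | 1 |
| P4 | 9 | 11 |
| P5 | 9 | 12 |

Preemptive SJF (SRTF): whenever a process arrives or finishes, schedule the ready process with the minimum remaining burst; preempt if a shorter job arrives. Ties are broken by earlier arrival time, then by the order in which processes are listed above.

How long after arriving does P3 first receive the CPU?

Gantt: | P0 0-8 | P3 8-9 | P0 9-11 | P2 11-19 | P4 19-30 | P1 30-42 | P5 42-54 |
Completion: P0=11  P1=42  P2=19  P3=9  P4=30  P5=54
Response(P3) = first start − arrival = 8 − 8 = 0

0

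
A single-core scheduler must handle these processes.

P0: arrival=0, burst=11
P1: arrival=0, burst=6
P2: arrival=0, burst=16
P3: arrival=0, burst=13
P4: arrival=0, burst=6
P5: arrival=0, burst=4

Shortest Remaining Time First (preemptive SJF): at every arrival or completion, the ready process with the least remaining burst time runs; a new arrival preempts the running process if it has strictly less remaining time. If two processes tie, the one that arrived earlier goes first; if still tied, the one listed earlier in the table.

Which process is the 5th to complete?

P3

Schedule: | P5 0-4 | P1 4-10 | P4 10-16 | P0 16-27 | P3 27-40 | P2 40-56 |
Completion: P0=27  P1=10  P2=56  P3=40  P4=16  P5=4
Finish order: P5 → P1 → P4 → P0 → P3 → P2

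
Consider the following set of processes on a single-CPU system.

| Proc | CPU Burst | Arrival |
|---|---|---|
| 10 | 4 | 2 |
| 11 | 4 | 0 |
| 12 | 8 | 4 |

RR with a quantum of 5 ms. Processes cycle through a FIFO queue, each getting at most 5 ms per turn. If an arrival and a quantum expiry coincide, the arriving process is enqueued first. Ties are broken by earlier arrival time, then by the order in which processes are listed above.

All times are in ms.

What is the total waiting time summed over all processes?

6

Timeline: | 11 0-4 | 10 4-8 | 12 8-16 |
Completion: 10=8  11=4  12=16
Waiting = turnaround − burst: 10=2, 11=0, 12=4
Total waiting = 2 + 0 + 4 = 6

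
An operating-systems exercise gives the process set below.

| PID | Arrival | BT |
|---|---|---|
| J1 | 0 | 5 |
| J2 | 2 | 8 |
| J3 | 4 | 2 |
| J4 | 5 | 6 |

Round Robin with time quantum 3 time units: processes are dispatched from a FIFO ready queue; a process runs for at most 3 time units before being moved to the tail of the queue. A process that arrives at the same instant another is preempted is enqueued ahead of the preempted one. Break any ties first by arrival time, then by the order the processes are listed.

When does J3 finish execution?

Timeline: | J1 0-3 | J2 3-6 | J1 6-8 | J3 8-10 | J4 10-13 | J2 13-16 | J4 16-19 | J2 19-21 |
Completion: J1=8  J2=21  J3=10  J4=19
Turnaround (C−A): J1=8  J2=19  J3=6  J4=14

10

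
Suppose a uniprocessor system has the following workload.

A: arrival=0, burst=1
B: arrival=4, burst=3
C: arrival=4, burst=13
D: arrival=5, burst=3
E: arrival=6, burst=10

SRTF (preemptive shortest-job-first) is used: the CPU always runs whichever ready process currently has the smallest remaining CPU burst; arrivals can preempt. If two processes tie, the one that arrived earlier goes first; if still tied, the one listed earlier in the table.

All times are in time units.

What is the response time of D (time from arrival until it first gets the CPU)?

2

Schedule: | A 0-1 | idle 1-4 | B 4-7 | D 7-10 | E 10-20 | C 20-33 |
Completion: A=1  B=7  C=33  D=10  E=20
Turnaround (C−A): A=1  B=3  C=29  D=5  E=14
Response(D) = first start − arrival = 7 − 5 = 2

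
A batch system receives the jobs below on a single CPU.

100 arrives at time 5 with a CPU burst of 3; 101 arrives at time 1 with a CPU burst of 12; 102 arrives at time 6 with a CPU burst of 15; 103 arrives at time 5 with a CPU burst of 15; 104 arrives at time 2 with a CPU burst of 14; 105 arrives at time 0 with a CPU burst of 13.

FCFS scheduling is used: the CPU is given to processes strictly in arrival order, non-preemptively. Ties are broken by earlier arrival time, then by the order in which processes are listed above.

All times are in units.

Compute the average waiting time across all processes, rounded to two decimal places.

Schedule: | 105 0-13 | 101 13-25 | 104 25-39 | 100 39-42 | 103 42-57 | 102 57-72 |
Completion: 100=42  101=25  102=72  103=57  104=39  105=13
Turnaround (C−A): 100=37  101=24  102=66  103=52  104=37  105=13
Waiting times: 100=34, 101=12, 102=51, 103=37, 104=23, 105=0
Average waiting = (34+12+51+37+23+0) / 6 = 157/6 = 26.17

26.17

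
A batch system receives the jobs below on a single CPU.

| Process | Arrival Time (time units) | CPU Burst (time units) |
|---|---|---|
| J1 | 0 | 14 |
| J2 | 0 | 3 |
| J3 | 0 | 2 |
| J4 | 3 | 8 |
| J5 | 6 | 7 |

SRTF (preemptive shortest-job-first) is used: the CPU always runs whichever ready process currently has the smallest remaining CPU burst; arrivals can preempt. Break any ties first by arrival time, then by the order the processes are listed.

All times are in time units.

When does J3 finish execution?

Timeline: | J3 0-2 | J2 2-5 | J4 5-13 | J5 13-20 | J1 20-34 |
Completion: J1=34  J2=5  J3=2  J4=13  J5=20

2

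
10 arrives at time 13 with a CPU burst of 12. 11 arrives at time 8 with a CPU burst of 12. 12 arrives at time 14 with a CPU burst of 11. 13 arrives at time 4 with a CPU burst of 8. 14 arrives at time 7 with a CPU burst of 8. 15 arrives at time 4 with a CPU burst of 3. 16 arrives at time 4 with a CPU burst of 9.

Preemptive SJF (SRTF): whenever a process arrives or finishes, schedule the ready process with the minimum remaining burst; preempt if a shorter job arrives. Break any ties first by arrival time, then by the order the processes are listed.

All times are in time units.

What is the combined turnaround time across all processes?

Timeline: | idle 0-4 | 15 4-7 | 13 7-15 | 14 15-23 | 16 23-32 | 12 32-43 | 11 43-55 | 10 55-67 |
Completion: 10=67  11=55  12=43  13=15  14=23  15=7  16=32
Turnaround (C−A): 10=54  11=47  12=29  13=11  14=16  15=3  16=28
Turnaround = completion − arrival: 10=54, 11=47, 12=29, 13=11, 14=16, 15=3, 16=28
Total turnaround = 54 + 47 + 29 + 11 + 16 + 3 + 28 = 188

188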